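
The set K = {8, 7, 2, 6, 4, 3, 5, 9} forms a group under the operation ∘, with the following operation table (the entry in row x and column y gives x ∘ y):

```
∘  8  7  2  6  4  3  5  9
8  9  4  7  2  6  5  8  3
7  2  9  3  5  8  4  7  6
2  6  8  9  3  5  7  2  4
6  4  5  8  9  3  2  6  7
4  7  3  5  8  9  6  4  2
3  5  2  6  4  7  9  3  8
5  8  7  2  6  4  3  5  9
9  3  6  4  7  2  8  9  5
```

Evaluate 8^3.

3

8^1 = 8
8^2 = 8 ∘ 8 = 9
8^3 = 9 ∘ 8 = 3
(Structurally, K here is isomorphic to the quaternion group Q_8.)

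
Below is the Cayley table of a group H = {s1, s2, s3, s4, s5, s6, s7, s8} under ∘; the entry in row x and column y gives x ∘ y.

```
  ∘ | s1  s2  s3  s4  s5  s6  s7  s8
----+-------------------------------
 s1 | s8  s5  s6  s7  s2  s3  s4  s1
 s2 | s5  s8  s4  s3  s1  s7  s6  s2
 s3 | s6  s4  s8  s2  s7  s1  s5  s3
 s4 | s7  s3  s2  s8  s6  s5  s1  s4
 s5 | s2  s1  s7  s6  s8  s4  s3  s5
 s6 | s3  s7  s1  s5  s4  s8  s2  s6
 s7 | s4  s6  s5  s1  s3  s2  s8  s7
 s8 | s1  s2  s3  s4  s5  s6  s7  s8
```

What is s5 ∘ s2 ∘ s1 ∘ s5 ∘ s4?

s6

s5 ∘ s2 = s1
s1 ∘ s1 = s8
s8 ∘ s5 = s5
s5 ∘ s4 = s6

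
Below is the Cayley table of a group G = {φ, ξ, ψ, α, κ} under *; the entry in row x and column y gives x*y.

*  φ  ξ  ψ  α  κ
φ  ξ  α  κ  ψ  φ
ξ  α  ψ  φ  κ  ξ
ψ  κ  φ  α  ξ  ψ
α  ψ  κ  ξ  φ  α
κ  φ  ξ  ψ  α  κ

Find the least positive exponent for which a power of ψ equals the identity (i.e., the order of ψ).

5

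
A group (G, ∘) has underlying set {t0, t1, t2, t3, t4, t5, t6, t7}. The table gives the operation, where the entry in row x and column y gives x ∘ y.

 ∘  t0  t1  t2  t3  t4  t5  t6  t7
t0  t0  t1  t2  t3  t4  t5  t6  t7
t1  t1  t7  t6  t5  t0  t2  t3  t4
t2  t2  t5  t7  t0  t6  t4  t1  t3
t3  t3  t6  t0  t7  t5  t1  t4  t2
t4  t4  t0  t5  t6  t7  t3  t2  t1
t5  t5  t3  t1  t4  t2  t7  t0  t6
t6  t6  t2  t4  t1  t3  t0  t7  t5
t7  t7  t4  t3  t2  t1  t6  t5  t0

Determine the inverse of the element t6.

t5

First locate the identity: row t0 matches the header, so t0 is the identity.
Scan row t6 for t0: t6 ∘ t5 = t0. Hence t6^(-1) = t5.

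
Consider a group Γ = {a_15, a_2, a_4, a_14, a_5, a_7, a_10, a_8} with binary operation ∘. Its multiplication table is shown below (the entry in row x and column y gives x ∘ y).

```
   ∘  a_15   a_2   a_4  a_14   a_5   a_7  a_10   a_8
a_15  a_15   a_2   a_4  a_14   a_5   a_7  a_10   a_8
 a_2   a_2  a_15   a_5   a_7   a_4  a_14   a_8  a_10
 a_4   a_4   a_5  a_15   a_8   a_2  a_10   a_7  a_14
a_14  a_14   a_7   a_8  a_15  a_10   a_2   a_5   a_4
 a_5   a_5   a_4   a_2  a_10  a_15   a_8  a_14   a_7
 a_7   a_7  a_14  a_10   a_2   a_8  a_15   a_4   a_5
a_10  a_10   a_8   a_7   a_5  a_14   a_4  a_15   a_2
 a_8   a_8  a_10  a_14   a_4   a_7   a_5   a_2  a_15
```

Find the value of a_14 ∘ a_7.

Read row a_14, column a_7: a_14 ∘ a_7 = a_2.

a_2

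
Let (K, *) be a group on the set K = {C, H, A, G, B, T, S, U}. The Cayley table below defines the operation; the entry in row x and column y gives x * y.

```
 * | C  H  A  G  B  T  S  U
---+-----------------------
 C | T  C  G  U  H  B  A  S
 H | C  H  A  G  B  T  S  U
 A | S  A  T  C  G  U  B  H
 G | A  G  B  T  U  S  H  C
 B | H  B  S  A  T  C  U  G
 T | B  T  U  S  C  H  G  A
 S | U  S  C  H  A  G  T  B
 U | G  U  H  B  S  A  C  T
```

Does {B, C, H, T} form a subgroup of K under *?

Yes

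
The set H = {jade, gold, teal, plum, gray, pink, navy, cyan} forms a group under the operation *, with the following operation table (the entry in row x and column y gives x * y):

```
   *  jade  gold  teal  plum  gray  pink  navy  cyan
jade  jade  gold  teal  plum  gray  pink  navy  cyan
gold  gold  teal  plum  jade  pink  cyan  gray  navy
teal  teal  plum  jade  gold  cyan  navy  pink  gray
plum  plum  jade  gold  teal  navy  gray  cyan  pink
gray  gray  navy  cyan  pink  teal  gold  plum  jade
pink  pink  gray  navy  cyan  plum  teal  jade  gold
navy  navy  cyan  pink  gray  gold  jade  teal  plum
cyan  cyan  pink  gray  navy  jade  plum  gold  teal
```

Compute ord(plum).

The identity element is jade (its row matches the header).
plum^1 = plum
plum^2 = plum * plum = teal
plum^3 = teal * plum = gold
plum^4 = gold * plum = jade
The first power of plum equal to the identity is plum^4, so ord(plum) = 4.

4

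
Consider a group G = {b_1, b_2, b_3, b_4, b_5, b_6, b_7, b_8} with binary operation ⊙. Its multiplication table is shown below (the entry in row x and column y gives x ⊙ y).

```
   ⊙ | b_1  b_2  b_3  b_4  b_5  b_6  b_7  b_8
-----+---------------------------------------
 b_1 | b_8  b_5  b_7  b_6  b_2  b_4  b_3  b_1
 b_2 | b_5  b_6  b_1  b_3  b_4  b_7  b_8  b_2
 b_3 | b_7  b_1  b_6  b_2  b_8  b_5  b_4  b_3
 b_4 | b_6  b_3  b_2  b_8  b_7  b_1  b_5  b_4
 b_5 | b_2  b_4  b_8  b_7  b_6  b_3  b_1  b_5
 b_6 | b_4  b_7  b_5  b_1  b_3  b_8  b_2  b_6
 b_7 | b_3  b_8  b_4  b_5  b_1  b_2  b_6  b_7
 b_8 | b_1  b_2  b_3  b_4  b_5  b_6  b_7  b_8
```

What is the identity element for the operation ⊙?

The identity e satisfies e ⊙ x = x for all x, so its row in the table reproduces the column headers.
Row b_8 reads: b_1, b_2, b_3, b_4, b_5, b_6, b_7, b_8 — exactly the header order. So b_8 is the identity.

b_8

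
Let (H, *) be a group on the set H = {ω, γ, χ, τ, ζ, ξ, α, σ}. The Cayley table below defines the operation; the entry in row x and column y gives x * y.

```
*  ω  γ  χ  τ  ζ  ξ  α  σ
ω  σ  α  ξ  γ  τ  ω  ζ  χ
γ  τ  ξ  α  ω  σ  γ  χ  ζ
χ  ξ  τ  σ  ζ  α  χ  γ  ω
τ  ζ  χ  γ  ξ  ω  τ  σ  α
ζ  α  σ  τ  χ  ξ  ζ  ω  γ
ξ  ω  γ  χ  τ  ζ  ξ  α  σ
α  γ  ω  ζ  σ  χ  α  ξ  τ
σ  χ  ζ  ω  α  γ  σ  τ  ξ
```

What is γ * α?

χ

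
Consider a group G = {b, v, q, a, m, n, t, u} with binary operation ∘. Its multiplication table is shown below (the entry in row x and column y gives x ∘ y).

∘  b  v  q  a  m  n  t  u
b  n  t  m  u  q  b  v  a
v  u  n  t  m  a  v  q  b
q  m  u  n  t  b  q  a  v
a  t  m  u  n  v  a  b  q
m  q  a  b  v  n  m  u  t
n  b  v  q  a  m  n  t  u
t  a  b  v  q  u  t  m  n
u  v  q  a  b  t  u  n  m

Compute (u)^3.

t

u^1 = u
u^2 = u ∘ u = m
u^3 = m ∘ u = t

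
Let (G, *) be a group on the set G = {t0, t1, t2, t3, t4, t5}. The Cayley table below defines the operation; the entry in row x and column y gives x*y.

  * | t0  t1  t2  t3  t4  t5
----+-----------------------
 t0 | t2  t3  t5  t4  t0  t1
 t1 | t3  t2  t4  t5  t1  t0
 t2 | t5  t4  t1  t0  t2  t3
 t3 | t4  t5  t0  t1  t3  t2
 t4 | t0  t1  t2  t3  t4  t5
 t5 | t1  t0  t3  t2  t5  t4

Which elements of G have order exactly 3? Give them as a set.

{t1, t2}

Identity is t4. Compute the order of each non-identity element by repeated multiplication:
  t0: t0 → t2 → t5 → t1 → t3 → t4  (order 6)
  t1: t1 → t2 → t4  (order 3)
  t2: t2 → t1 → t4  (order 3)
  t3: t3 → t1 → t5 → t2 → t0 → t4  (order 6)
  t5: t5 → t4  (order 2)
Elements of order 3: {t1, t2}.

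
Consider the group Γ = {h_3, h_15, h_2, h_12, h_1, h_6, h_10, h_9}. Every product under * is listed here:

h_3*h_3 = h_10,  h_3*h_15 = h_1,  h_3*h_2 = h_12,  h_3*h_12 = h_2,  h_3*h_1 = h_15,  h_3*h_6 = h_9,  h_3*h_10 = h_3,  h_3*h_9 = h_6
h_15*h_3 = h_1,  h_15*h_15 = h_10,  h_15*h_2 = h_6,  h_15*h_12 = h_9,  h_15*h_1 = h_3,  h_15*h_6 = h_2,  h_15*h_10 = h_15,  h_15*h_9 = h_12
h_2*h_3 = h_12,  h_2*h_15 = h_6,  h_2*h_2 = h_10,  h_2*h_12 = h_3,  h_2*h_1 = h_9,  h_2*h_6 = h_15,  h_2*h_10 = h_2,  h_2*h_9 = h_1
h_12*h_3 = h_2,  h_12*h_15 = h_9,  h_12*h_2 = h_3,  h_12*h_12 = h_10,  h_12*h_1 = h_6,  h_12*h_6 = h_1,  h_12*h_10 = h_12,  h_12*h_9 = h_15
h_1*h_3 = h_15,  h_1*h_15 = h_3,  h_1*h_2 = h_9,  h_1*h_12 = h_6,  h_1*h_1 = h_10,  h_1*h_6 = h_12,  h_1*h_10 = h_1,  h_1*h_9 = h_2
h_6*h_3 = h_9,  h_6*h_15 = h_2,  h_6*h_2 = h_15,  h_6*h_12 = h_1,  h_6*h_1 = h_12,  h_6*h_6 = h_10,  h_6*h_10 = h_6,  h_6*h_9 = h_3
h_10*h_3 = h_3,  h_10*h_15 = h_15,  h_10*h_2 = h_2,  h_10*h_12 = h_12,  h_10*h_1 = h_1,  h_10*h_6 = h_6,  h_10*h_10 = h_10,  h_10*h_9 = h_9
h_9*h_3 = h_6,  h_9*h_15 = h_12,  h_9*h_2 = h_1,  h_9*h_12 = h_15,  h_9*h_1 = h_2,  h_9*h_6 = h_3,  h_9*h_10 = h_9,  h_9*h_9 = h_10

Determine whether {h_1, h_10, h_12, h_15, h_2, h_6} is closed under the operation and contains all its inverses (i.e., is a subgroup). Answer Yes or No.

No

h_15*h_1 = h_3, which is not in {h_1, h_10, h_12, h_15, h_2, h_6}.
The subset is not closed under *, so it is not a subgroup.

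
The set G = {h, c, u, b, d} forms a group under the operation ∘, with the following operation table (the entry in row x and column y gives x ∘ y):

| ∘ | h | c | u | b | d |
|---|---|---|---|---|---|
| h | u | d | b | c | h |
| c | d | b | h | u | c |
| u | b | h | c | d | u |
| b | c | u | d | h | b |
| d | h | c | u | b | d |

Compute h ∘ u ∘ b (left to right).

h

h ∘ u = b
b ∘ b = h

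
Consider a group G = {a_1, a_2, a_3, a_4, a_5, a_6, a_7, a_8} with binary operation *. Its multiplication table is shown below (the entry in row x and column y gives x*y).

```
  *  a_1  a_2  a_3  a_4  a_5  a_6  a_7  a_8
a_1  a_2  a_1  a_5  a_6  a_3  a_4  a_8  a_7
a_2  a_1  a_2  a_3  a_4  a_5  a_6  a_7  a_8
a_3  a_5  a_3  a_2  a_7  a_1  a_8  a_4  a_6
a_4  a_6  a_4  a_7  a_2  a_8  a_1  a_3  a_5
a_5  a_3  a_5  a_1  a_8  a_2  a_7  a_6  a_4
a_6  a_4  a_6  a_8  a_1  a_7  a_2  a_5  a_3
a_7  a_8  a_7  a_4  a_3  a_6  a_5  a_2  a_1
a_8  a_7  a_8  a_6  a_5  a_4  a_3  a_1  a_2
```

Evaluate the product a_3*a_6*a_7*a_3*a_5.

a_3*a_6 = a_8
a_8*a_7 = a_1
a_1*a_3 = a_5
a_5*a_5 = a_2

a_2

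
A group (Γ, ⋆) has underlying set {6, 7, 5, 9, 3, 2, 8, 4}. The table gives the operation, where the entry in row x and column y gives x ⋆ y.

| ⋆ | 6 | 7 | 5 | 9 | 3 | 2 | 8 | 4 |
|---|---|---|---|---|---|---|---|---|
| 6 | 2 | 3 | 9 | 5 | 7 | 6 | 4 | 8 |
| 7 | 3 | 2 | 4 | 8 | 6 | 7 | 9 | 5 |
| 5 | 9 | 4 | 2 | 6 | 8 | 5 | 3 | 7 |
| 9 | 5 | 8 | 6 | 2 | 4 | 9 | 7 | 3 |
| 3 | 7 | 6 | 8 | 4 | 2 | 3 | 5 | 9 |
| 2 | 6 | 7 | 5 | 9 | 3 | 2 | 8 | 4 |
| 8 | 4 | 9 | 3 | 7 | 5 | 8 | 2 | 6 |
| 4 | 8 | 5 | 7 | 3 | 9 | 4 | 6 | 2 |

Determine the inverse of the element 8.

First locate the identity: row 2 matches the header, so 2 is the identity.
Scan row 8 for 2: 8 ⋆ 8 = 2. Hence 8^(-1) = 8.

8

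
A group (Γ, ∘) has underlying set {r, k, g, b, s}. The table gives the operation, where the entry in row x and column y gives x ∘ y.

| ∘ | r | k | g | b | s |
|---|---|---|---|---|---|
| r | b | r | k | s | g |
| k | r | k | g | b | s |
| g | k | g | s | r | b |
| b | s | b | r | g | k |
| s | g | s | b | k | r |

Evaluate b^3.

r

b^1 = b
b^2 = b ∘ b = g
b^3 = g ∘ b = r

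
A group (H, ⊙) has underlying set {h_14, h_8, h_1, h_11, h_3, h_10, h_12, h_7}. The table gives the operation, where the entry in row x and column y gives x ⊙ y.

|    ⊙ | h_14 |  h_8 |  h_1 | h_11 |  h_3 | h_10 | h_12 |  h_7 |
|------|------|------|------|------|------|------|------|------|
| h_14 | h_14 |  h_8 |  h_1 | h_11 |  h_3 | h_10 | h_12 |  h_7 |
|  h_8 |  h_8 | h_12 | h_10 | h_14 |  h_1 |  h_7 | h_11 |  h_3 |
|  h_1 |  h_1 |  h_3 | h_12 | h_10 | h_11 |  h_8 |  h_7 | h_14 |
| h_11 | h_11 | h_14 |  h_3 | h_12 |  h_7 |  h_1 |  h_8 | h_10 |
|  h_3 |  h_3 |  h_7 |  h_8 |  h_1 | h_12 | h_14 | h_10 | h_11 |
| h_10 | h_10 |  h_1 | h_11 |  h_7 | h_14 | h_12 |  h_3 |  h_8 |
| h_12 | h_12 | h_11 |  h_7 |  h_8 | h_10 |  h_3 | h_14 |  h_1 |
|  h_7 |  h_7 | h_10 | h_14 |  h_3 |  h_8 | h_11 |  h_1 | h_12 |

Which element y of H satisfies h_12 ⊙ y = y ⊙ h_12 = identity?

First locate the identity: row h_14 matches the header, so h_14 is the identity.
Scan row h_12 for h_14: h_12 ⊙ h_12 = h_14. Hence h_12^(-1) = h_12.
(Structurally, H here is isomorphic to the quaternion group Q_8.)

h_12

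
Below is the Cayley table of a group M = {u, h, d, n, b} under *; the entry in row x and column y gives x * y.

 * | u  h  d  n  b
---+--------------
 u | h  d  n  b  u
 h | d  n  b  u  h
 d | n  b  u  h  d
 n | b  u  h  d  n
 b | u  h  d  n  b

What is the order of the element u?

5

The identity element is b (its row matches the header).
u^1 = u
u^2 = u * u = h
u^3 = h * u = d
u^4 = d * u = n
u^5 = n * u = b
The first power of u equal to the identity is u^5, so ord(u) = 5.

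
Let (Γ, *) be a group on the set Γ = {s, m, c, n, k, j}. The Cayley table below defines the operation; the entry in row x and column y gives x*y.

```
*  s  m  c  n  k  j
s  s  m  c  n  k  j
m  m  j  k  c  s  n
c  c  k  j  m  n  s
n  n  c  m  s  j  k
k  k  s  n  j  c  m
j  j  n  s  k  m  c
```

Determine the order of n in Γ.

The identity element is s (its row matches the header).
n^1 = n
n^2 = n*n = s
The first power of n equal to the identity is n^2, so ord(n) = 2.
(Structurally, Γ here is isomorphic to the cyclic group Z_6.)

2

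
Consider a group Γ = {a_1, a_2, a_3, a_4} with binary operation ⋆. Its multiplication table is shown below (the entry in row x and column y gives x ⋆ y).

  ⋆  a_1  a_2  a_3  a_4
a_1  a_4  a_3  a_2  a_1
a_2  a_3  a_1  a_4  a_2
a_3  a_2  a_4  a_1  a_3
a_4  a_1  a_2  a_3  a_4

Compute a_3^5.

a_3

a_3^1 = a_3
a_3^2 = a_3 ⋆ a_3 = a_1
a_3^3 = a_1 ⋆ a_3 = a_2
a_3^4 = a_2 ⋆ a_3 = a_4
a_3^5 = a_4 ⋆ a_3 = a_3
(Structurally, Γ here is isomorphic to the cyclic group Z_4.)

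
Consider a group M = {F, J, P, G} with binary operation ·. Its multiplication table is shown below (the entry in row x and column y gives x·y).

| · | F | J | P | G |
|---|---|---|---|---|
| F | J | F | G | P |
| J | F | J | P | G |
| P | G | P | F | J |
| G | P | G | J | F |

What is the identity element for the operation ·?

The identity e satisfies e·x = x for all x, so its row in the table reproduces the column headers.
Row J reads: F, J, P, G — exactly the header order. So J is the identity.

J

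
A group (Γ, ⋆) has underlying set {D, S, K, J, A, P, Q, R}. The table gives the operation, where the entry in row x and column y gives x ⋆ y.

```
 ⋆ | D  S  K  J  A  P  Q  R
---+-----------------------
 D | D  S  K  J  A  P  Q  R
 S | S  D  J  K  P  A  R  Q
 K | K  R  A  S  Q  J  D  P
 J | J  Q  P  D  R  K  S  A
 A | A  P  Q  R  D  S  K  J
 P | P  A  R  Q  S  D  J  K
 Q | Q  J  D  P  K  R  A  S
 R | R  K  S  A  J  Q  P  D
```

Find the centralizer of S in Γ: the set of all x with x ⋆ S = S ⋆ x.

{A, D, P, S}

Compare row S with column S entry by entry.
A ⋆ S = P = S ⋆ A, so A commutes with S.
K ⋆ S = R but S ⋆ K = J, so K does not.
Collecting the elements that commute with S: C(S) = {A, D, P, S}.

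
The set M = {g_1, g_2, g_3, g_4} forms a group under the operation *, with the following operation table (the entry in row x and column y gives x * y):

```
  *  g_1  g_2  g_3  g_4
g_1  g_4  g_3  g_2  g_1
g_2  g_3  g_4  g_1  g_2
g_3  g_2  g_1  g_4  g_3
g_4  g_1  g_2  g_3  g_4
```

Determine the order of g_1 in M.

The identity element is g_4 (its row matches the header).
g_1^1 = g_1
g_1^2 = g_1 * g_1 = g_4
The first power of g_1 equal to the identity is g_1^2, so ord(g_1) = 2.

2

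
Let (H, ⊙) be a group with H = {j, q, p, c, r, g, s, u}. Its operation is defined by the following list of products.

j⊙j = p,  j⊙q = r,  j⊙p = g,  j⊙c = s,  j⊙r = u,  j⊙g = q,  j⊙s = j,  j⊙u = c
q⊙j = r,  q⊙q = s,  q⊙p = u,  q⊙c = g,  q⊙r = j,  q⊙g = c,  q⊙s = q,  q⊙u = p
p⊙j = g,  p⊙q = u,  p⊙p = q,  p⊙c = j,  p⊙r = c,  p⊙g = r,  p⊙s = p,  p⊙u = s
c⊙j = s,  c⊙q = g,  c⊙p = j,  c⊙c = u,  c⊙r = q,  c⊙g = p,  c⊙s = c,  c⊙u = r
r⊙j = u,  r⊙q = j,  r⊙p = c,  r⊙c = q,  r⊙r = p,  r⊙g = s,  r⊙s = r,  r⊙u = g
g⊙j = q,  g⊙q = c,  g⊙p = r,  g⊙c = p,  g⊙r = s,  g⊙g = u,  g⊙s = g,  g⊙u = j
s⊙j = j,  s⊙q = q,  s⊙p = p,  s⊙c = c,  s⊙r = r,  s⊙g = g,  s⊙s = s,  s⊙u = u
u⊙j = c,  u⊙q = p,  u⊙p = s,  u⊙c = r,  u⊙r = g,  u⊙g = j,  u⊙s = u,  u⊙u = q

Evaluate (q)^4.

q^1 = q
q^2 = q ⊙ q = s
q^3 = s ⊙ q = q
q^4 = q ⊙ q = s

s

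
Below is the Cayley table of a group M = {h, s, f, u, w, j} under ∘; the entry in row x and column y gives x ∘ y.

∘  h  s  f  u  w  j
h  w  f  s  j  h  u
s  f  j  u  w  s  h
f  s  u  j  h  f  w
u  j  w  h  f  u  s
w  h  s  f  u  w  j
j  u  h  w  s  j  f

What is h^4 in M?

h^1 = h
h^2 = h ∘ h = w
h^3 = w ∘ h = h
h^4 = h ∘ h = w
(Structurally, M here is isomorphic to the cyclic group Z_6.)

w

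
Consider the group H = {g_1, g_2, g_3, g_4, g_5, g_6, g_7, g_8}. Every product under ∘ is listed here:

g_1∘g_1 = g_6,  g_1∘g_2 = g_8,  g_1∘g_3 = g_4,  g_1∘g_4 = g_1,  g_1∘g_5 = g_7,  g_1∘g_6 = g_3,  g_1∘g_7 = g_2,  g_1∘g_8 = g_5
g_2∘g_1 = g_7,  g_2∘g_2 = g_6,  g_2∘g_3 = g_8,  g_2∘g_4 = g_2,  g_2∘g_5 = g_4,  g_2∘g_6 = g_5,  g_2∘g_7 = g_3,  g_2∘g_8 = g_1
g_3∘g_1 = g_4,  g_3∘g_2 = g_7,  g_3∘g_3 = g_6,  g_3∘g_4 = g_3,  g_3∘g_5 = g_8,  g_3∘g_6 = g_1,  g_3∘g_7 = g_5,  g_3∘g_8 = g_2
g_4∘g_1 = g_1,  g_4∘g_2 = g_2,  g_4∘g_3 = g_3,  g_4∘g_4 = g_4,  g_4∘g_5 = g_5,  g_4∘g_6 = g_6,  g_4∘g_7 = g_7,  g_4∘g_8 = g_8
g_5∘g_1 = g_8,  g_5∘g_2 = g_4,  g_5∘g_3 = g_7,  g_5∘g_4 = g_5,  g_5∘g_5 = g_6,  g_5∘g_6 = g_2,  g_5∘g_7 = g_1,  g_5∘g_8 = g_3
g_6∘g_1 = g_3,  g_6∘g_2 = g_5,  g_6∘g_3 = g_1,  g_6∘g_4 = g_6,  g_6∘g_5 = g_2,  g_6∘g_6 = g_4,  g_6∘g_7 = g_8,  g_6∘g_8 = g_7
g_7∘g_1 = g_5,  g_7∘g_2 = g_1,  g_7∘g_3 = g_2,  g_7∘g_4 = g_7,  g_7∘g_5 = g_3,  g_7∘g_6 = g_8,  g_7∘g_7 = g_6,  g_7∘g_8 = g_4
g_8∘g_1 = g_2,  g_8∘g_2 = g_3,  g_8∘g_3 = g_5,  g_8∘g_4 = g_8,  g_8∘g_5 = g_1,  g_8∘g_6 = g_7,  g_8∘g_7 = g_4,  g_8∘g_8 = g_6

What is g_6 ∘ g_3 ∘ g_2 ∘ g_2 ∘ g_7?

g_6 ∘ g_3 = g_1
g_1 ∘ g_2 = g_8
g_8 ∘ g_2 = g_3
g_3 ∘ g_7 = g_5

g_5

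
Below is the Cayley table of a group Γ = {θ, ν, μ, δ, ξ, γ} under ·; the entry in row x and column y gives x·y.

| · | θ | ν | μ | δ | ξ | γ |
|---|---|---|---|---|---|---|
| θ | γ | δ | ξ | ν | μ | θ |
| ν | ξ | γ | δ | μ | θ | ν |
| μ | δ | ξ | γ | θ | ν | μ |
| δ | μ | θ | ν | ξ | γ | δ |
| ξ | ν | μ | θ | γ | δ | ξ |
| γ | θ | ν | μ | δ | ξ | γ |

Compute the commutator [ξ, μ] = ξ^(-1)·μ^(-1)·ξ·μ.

Identity is γ; from the table ξ^(-1) = δ and μ^(-1) = μ.
δ·μ = ν
ν·ξ = θ
θ·μ = ξ

ξ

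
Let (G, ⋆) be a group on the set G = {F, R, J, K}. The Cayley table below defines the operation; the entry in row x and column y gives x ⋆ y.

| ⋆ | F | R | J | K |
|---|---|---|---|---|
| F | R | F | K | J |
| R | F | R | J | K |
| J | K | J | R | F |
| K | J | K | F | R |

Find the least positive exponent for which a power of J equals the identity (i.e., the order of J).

The identity element is R (its row matches the header).
J^1 = J
J^2 = J ⋆ J = R
The first power of J equal to the identity is J^2, so ord(J) = 2.

2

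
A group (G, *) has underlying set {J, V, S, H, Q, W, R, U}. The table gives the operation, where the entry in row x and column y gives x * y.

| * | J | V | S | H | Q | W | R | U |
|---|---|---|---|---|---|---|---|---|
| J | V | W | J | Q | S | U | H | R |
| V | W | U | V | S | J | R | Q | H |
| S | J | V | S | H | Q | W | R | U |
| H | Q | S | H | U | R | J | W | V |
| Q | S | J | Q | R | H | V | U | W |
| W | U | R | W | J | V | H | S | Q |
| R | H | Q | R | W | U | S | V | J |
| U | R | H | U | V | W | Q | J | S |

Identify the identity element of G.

The identity e satisfies e * x = x for all x, so its row in the table reproduces the column headers.
Row S reads: J, V, S, H, Q, W, R, U — exactly the header order. So S is the identity.
(Structurally, G here is isomorphic to the cyclic group Z_8.)

S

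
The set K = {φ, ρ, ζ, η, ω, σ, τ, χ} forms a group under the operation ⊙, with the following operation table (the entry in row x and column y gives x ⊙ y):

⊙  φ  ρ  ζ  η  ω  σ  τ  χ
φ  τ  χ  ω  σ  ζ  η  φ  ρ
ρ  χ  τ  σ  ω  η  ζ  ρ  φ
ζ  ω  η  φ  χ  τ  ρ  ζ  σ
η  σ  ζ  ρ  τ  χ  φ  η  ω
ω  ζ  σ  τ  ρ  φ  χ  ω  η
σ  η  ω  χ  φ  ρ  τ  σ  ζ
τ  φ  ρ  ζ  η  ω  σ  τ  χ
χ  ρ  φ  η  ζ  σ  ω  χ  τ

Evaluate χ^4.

τ

χ^1 = χ
χ^2 = χ ⊙ χ = τ
χ^3 = τ ⊙ χ = χ
χ^4 = χ ⊙ χ = τ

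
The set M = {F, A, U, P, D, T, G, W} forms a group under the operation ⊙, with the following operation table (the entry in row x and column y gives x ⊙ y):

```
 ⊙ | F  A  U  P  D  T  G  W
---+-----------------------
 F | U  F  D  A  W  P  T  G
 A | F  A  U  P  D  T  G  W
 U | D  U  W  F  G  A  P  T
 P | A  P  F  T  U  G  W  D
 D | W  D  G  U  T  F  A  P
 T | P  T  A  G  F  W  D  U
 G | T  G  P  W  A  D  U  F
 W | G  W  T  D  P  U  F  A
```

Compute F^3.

F^1 = F
F^2 = F ⊙ F = U
F^3 = U ⊙ F = D

D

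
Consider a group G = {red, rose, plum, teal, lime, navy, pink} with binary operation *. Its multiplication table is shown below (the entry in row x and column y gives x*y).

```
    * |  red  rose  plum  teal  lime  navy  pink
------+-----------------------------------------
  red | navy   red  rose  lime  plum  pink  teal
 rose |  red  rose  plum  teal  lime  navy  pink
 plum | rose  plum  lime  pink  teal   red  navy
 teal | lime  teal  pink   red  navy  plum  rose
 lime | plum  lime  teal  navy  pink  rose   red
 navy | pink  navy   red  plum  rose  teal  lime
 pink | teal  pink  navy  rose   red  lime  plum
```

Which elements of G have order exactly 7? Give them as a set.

{lime, navy, pink, plum, red, teal}

Identity is rose. Compute the order of each non-identity element by repeated multiplication:
  red: red → navy → pink → teal → lime → plum → rose  (order 7)
  plum: plum → lime → teal → pink → navy → red → rose  (order 7)
  teal: teal → red → lime → navy → plum → pink → rose  (order 7)
  lime: lime → pink → red → plum → teal → navy → rose  (order 7)
  navy: navy → teal → plum → red → pink → lime → rose  (order 7)
  pink: pink → plum → navy → lime → red → teal → rose  (order 7)
Elements of order 7: {lime, navy, pink, plum, red, teal}.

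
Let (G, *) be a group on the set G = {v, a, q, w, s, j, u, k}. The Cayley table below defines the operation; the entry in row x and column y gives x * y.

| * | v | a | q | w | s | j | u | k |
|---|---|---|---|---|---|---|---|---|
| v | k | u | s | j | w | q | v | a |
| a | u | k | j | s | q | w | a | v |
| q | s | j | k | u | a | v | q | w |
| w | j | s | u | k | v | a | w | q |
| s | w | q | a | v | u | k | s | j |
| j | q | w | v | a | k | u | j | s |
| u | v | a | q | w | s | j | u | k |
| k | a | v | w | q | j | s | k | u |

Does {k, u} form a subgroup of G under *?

{k, u} contains the identity u.
Checking products: every product of two elements of {k, u} (read from the table) lies in {k, u}, so the set is closed.
In a finite group, a nonempty closed subset is a subgroup. So {k, u} ≤ G.
(Structurally, G here is isomorphic to Z_2 x Z_4.)

Yes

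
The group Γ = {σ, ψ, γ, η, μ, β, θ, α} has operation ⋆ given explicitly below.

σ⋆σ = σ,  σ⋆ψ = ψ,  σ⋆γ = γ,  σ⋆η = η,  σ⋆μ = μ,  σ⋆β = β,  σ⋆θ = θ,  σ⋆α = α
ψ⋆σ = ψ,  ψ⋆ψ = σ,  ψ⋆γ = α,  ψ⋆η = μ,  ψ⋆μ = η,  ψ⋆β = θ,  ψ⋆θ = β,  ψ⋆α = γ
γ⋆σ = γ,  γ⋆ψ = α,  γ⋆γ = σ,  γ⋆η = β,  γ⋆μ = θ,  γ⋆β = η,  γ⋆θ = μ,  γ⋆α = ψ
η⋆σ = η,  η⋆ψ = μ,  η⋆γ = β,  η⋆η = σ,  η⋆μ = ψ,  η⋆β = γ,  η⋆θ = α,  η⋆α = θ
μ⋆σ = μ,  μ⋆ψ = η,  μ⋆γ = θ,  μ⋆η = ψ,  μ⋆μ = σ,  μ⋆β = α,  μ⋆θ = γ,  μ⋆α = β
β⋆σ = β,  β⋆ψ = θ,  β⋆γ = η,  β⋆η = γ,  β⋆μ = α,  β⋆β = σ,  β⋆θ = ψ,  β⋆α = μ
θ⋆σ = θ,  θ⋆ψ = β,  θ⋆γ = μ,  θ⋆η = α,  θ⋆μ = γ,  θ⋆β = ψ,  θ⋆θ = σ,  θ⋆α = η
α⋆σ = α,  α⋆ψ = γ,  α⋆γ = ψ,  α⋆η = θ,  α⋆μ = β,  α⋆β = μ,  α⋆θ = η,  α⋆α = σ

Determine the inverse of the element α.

α

First locate the identity: row σ matches the header, so σ is the identity.
Scan row α for σ: α ⋆ α = σ. Hence α^(-1) = α.
(Structurally, Γ here is isomorphic to the elementary abelian group (Z_2)^3.)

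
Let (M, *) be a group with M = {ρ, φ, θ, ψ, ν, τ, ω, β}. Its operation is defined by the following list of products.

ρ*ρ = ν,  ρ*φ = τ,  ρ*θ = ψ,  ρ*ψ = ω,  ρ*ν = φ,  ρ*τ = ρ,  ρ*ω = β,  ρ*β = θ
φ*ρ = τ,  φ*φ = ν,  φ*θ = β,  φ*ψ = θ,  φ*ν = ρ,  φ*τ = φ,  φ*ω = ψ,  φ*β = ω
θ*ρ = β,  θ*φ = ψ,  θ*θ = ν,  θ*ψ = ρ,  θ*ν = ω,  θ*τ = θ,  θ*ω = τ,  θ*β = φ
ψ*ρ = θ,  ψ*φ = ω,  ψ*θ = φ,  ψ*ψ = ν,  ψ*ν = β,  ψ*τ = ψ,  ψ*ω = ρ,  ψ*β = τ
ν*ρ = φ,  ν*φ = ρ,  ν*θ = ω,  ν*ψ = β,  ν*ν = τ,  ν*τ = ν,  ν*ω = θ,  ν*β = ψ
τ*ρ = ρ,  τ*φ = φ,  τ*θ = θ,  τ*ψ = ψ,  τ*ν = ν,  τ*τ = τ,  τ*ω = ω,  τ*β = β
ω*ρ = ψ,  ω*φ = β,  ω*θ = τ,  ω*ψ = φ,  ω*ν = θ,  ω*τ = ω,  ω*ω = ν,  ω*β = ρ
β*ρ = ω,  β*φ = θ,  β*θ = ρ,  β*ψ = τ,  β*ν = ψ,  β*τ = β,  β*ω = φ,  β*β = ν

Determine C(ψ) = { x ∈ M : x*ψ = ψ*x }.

{β, ν, τ, ψ}

Compare row ψ with column ψ entry by entry.
β*ψ = τ = ψ*β, so β commutes with ψ.
θ*ψ = ρ but ψ*θ = φ, so θ does not.
Collecting the elements that commute with ψ: C(ψ) = {β, ν, τ, ψ}.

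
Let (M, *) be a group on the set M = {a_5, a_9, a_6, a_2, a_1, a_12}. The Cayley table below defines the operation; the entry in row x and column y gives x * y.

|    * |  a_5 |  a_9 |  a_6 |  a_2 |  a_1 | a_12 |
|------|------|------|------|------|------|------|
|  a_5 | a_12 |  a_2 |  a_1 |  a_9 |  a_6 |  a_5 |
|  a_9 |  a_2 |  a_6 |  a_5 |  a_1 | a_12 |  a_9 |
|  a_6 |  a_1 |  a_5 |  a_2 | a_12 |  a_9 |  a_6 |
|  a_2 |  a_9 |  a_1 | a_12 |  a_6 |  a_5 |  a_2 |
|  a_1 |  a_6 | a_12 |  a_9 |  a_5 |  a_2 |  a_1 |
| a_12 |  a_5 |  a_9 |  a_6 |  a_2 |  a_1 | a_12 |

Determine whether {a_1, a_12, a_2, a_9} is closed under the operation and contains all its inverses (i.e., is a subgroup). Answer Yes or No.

No

a_1 * a_2 = a_5, which is not in {a_1, a_12, a_2, a_9}.
The subset is not closed under *, so it is not a subgroup.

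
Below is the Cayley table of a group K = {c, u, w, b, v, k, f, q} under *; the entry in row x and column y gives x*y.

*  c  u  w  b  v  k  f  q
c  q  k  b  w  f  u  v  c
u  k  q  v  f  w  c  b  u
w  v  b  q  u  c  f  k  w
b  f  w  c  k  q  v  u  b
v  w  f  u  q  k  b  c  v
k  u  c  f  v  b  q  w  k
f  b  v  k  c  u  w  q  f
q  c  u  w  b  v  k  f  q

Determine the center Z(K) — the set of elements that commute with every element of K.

An element z is central iff its row equals its column in the table.
For b: b*f = u ≠ c = f*b, so b ∉ Z.
Checking each element this way leaves Z(K) = {k, q}.

{k, q}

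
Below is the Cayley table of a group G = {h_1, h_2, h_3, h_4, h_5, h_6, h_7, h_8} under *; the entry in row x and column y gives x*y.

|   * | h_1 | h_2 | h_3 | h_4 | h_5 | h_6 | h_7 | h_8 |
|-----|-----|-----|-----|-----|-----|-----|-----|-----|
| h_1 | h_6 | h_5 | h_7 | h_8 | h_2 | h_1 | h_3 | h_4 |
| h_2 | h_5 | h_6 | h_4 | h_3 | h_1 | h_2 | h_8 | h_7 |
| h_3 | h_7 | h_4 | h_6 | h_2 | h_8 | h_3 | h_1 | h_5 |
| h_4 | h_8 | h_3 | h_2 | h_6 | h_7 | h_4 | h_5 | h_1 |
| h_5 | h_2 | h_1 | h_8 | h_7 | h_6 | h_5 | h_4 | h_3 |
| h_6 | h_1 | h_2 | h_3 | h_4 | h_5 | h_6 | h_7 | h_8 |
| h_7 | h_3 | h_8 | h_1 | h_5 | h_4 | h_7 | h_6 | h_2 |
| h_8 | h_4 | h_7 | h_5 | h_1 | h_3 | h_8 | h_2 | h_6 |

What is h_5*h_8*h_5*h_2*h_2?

h_8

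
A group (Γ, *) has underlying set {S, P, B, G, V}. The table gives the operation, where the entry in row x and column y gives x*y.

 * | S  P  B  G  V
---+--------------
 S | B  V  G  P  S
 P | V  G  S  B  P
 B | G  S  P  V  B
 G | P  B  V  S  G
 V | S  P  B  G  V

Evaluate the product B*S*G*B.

G

B*S = G
G*G = S
S*B = G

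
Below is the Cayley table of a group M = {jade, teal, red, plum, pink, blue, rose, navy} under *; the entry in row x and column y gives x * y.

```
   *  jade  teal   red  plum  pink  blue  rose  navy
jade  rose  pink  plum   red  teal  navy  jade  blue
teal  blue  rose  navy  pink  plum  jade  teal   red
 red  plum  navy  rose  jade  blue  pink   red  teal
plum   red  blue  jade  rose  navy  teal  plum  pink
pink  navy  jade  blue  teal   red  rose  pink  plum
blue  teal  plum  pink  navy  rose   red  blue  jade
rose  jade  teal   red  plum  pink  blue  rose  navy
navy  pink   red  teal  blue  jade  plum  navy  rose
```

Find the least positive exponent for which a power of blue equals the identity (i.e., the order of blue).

4

The identity element is rose (its row matches the header).
blue^1 = blue
blue^2 = blue * blue = red
blue^3 = red * blue = pink
blue^4 = pink * blue = rose
The first power of blue equal to the identity is blue^4, so ord(blue) = 4.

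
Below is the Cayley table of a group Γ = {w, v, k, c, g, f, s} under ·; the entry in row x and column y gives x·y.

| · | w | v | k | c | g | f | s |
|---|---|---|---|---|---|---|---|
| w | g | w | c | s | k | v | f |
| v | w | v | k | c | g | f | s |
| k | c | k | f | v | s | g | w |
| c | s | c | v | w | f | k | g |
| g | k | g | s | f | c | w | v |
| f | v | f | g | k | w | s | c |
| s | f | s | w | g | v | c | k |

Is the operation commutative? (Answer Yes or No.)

Yes

Check whether the table is symmetric across its main diagonal.
Every entry (row x, col y) equals the entry (row y, col x), so Γ is abelian.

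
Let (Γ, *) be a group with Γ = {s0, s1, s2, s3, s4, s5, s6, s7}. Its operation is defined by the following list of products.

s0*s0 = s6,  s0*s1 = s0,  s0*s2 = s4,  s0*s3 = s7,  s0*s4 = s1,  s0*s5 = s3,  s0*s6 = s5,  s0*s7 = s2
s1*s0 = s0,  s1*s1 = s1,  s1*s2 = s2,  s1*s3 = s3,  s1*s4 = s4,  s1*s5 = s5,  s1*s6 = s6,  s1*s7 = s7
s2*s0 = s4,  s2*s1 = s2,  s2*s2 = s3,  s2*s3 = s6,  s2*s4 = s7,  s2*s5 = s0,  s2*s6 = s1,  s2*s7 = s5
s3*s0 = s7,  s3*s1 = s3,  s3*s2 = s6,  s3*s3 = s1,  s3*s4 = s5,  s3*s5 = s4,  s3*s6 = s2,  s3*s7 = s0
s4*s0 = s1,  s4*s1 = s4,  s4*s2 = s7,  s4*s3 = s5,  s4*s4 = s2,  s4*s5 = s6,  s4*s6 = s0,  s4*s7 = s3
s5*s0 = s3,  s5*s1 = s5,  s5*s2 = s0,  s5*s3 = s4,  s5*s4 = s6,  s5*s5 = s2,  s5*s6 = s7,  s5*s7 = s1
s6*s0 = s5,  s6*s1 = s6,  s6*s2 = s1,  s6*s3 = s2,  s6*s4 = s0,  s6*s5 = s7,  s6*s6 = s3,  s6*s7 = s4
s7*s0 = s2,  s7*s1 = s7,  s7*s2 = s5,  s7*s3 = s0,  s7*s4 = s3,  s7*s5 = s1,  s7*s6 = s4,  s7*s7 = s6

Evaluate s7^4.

s3

s7^1 = s7
s7^2 = s7 * s7 = s6
s7^3 = s6 * s7 = s4
s7^4 = s4 * s7 = s3
(Structurally, Γ here is isomorphic to the cyclic group Z_8.)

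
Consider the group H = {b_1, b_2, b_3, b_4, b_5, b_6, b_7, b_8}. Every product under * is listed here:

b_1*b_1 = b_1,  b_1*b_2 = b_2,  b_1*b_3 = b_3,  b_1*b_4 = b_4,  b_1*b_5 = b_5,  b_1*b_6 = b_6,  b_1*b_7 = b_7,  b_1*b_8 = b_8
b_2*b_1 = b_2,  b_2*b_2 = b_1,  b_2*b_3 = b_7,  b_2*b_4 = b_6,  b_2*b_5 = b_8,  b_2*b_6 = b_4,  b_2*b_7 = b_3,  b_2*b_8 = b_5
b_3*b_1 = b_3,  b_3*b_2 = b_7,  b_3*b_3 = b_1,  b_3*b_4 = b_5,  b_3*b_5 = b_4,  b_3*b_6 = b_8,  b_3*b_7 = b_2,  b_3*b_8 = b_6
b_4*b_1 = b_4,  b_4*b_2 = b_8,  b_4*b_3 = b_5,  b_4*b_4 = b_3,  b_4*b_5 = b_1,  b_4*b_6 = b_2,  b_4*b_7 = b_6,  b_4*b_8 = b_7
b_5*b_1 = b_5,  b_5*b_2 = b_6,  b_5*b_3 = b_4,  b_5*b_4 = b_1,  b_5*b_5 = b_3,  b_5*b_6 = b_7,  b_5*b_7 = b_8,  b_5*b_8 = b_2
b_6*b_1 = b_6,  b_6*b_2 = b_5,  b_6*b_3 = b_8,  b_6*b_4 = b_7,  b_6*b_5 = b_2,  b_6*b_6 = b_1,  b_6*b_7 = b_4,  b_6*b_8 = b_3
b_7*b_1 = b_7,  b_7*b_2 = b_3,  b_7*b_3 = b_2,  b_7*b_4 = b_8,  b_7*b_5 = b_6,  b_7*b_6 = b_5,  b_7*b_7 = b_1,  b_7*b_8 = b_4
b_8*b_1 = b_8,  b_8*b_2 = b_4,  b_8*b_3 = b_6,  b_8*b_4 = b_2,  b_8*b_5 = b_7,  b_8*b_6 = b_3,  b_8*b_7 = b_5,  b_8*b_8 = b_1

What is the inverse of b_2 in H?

First locate the identity: row b_1 matches the header, so b_1 is the identity.
Scan row b_2 for b_1: b_2 * b_2 = b_1. Hence b_2^(-1) = b_2.

b_2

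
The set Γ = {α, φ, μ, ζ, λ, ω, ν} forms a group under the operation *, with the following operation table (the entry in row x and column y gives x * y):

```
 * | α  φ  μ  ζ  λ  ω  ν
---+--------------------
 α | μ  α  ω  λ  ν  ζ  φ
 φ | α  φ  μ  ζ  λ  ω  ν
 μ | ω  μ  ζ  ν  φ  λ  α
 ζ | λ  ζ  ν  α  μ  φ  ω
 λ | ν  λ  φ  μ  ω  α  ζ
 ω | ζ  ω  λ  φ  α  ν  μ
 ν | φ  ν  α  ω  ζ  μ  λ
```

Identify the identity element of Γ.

The identity e satisfies e * x = x for all x, so its row in the table reproduces the column headers.
Row φ reads: α, φ, μ, ζ, λ, ω, ν — exactly the header order. So φ is the identity.

φ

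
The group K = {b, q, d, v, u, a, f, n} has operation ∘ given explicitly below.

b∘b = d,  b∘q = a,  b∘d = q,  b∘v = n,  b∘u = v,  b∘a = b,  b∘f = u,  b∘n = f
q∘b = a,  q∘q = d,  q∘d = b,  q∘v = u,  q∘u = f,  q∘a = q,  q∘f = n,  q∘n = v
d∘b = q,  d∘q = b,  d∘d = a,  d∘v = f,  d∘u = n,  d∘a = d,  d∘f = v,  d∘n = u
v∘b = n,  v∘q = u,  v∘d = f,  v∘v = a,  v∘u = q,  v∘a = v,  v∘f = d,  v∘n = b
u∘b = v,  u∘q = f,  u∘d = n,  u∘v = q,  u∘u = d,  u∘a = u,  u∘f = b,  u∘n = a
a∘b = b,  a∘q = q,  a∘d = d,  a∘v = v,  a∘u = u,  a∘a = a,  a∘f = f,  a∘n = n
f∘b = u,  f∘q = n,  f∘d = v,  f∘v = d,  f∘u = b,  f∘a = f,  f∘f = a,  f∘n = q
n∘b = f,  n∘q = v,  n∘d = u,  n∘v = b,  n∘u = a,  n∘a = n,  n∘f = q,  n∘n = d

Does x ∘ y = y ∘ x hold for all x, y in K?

Check whether the table is symmetric across its main diagonal.
Every entry (row x, col y) equals the entry (row y, col x), so K is abelian.

Yes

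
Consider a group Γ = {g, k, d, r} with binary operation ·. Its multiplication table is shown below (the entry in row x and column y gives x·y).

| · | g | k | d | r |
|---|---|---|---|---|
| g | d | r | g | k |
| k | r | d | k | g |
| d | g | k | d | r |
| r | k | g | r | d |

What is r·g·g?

r

r·g = k
k·g = r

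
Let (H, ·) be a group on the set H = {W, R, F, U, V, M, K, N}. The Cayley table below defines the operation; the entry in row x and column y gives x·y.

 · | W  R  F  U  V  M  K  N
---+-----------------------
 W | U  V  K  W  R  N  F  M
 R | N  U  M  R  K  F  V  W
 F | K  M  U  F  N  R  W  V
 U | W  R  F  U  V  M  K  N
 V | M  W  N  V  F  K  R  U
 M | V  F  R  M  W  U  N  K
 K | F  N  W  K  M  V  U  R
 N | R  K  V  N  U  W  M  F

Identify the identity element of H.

The identity e satisfies e·x = x for all x, so its row in the table reproduces the column headers.
Row U reads: W, R, F, U, V, M, K, N — exactly the header order. So U is the identity.

U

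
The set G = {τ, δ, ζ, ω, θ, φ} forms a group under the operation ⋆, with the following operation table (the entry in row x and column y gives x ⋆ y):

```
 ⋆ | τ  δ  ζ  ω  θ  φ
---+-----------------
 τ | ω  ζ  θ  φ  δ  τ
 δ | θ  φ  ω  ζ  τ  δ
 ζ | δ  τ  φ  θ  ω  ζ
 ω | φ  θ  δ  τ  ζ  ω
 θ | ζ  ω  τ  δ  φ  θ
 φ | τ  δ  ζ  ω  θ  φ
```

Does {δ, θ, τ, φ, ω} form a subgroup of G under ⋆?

No

τ ⋆ δ = ζ, which is not in {δ, θ, τ, φ, ω}.
The subset is not closed under ⋆, so it is not a subgroup.
(Structurally, G here is isomorphic to the symmetric group S_3.)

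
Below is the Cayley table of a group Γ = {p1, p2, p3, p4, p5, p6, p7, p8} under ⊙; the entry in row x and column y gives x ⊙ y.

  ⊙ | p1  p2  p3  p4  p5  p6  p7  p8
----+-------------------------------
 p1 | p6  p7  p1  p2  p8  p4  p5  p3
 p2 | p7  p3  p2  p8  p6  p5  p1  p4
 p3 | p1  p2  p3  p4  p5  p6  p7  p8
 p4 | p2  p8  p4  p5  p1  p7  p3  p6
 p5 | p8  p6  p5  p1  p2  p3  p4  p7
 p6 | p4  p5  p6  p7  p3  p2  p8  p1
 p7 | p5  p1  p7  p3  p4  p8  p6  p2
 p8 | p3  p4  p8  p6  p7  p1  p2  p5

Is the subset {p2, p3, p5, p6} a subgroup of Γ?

Yes

{p2, p3, p5, p6} contains the identity p3.
Checking products: every product of two elements of {p2, p3, p5, p6} (read from the table) lies in {p2, p3, p5, p6}, so the set is closed.
In a finite group, a nonempty closed subset is a subgroup. So {p2, p3, p5, p6} ≤ Γ.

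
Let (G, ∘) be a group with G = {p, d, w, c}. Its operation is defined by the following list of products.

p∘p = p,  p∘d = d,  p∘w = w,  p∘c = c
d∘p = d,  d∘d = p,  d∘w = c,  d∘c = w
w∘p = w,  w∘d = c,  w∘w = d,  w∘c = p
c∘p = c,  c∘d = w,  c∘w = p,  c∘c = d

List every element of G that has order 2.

Identity is p. Compute the order of each non-identity element by repeated multiplication:
  d: d → p  (order 2)
  w: w → d → c → p  (order 4)
  c: c → d → w → p  (order 4)
Elements of order 2: {d}.

{d}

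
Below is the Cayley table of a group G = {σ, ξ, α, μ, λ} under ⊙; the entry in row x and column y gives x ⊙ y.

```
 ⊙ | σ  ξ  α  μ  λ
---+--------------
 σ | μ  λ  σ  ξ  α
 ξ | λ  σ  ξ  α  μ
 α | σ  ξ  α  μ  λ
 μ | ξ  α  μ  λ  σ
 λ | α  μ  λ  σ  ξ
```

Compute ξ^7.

ξ^1 = ξ
ξ^2 = ξ ⊙ ξ = σ
ξ^3 = σ ⊙ ξ = λ
ξ^4 = λ ⊙ ξ = μ
ξ^5 = μ ⊙ ξ = α
ξ^6 = α ⊙ ξ = ξ
ξ^7 = ξ ⊙ ξ = σ

σ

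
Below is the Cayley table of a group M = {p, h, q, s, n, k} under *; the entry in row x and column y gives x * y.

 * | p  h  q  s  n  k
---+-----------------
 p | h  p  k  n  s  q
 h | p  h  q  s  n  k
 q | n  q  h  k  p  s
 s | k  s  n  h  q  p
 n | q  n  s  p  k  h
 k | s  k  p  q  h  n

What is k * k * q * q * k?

h

k * k = n
n * q = s
s * q = n
n * k = h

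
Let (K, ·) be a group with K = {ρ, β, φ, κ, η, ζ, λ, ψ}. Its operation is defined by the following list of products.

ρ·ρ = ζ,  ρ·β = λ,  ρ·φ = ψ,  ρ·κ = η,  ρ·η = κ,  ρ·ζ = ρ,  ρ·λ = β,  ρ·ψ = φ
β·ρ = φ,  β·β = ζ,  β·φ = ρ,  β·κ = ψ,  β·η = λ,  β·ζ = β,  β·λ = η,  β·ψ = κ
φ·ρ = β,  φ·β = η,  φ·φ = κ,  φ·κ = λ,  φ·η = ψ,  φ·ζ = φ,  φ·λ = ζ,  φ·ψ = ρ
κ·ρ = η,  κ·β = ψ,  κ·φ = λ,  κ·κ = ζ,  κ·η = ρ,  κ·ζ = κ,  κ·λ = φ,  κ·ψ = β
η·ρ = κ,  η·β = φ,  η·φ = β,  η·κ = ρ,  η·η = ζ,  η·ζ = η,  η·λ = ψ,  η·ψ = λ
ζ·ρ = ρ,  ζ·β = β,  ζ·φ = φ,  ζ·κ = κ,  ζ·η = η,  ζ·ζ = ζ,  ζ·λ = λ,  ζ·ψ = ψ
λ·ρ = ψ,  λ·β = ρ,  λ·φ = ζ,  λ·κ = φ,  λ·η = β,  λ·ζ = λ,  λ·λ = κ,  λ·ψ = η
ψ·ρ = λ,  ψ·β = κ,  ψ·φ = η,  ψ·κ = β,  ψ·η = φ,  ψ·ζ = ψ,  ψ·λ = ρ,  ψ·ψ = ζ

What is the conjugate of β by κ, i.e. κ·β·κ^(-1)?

β

The identity is ζ. In row κ, the entry ζ sits in column κ, so κ^(-1) = κ.
κ·β = ψ
ψ·κ = β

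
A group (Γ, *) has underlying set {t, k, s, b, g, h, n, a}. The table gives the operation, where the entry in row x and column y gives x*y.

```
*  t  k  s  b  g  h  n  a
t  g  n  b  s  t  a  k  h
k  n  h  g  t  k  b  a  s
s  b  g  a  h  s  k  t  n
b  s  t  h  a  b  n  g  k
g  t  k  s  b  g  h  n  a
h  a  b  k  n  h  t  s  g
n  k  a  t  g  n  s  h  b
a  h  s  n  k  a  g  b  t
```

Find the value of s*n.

t

Read row s, column n: s*n = t.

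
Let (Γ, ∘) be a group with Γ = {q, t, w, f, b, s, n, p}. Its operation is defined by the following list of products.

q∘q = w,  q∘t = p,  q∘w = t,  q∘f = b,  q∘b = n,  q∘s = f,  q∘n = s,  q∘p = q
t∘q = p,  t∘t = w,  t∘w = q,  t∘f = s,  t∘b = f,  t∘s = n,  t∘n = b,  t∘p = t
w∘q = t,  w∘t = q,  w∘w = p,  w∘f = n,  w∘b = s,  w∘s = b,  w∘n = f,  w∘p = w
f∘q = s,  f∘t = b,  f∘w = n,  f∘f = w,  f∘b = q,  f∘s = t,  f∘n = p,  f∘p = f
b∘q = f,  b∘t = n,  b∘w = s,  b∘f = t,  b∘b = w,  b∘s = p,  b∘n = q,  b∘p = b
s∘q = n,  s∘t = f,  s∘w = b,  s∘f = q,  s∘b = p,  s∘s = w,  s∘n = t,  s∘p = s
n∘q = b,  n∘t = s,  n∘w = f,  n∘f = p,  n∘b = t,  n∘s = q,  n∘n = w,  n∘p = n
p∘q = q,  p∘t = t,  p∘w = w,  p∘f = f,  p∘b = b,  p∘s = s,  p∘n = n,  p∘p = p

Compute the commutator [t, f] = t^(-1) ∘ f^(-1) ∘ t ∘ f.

Identity is p; from the table t^(-1) = q and f^(-1) = n.
q ∘ n = s
s ∘ t = f
f ∘ f = w

w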